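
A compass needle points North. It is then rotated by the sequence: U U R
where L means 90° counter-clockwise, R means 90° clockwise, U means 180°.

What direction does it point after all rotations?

Answer: Final heading: East

Derivation:
Start: North
  U (U-turn (180°)) -> South
  U (U-turn (180°)) -> North
  R (right (90° clockwise)) -> East
Final: East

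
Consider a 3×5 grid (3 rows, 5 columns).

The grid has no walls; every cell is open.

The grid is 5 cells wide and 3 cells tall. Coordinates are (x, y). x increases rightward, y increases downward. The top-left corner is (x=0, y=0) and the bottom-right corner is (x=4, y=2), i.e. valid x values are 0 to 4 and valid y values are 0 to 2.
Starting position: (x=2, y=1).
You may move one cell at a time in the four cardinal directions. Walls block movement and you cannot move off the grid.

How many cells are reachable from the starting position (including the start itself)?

Answer: Reachable cells: 15

Derivation:
BFS flood-fill from (x=2, y=1):
  Distance 0: (x=2, y=1)
  Distance 1: (x=2, y=0), (x=1, y=1), (x=3, y=1), (x=2, y=2)
  Distance 2: (x=1, y=0), (x=3, y=0), (x=0, y=1), (x=4, y=1), (x=1, y=2), (x=3, y=2)
  Distance 3: (x=0, y=0), (x=4, y=0), (x=0, y=2), (x=4, y=2)
Total reachable: 15 (grid has 15 open cells total)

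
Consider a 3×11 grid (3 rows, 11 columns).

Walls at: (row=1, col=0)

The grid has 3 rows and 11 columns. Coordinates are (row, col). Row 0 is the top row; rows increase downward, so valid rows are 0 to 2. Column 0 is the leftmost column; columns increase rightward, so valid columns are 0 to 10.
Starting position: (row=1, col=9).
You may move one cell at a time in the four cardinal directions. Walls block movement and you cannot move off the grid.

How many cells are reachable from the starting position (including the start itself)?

Answer: Reachable cells: 32

Derivation:
BFS flood-fill from (row=1, col=9):
  Distance 0: (row=1, col=9)
  Distance 1: (row=0, col=9), (row=1, col=8), (row=1, col=10), (row=2, col=9)
  Distance 2: (row=0, col=8), (row=0, col=10), (row=1, col=7), (row=2, col=8), (row=2, col=10)
  Distance 3: (row=0, col=7), (row=1, col=6), (row=2, col=7)
  Distance 4: (row=0, col=6), (row=1, col=5), (row=2, col=6)
  Distance 5: (row=0, col=5), (row=1, col=4), (row=2, col=5)
  Distance 6: (row=0, col=4), (row=1, col=3), (row=2, col=4)
  Distance 7: (row=0, col=3), (row=1, col=2), (row=2, col=3)
  Distance 8: (row=0, col=2), (row=1, col=1), (row=2, col=2)
  Distance 9: (row=0, col=1), (row=2, col=1)
  Distance 10: (row=0, col=0), (row=2, col=0)
Total reachable: 32 (grid has 32 open cells total)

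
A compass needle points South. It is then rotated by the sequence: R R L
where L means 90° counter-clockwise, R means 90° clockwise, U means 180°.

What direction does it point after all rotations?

Start: South
  R (right (90° clockwise)) -> West
  R (right (90° clockwise)) -> North
  L (left (90° counter-clockwise)) -> West
Final: West

Answer: Final heading: West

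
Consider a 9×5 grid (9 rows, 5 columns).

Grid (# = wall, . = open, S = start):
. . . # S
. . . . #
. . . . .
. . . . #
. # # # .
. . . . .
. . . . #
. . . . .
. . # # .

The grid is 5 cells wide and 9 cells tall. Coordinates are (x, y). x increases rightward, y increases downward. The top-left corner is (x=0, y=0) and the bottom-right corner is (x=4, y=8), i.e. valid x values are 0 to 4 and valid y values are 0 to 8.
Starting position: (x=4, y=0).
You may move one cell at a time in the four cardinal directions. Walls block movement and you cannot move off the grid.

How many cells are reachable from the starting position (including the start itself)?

BFS flood-fill from (x=4, y=0):
  Distance 0: (x=4, y=0)
Total reachable: 1 (grid has 36 open cells total)

Answer: Reachable cells: 1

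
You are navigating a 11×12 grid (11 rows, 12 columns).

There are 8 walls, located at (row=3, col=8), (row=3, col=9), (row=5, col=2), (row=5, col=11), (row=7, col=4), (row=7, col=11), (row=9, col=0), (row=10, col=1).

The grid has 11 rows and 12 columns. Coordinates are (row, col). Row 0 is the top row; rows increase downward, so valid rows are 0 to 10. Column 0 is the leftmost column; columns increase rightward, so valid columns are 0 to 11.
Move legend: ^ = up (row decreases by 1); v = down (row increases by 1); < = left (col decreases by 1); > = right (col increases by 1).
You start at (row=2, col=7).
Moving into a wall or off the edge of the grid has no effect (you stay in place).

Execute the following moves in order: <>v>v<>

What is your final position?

Start: (row=2, col=7)
  < (left): (row=2, col=7) -> (row=2, col=6)
  > (right): (row=2, col=6) -> (row=2, col=7)
  v (down): (row=2, col=7) -> (row=3, col=7)
  > (right): blocked, stay at (row=3, col=7)
  v (down): (row=3, col=7) -> (row=4, col=7)
  < (left): (row=4, col=7) -> (row=4, col=6)
  > (right): (row=4, col=6) -> (row=4, col=7)
Final: (row=4, col=7)

Answer: Final position: (row=4, col=7)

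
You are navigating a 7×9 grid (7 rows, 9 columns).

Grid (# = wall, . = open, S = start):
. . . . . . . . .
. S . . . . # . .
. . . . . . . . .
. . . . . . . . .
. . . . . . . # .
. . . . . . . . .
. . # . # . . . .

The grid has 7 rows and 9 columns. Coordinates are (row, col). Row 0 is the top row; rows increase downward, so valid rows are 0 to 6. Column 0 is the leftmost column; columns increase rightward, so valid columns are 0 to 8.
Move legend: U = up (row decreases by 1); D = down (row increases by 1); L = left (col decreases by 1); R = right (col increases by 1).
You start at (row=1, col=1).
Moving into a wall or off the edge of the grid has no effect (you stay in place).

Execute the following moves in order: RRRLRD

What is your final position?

Start: (row=1, col=1)
  R (right): (row=1, col=1) -> (row=1, col=2)
  R (right): (row=1, col=2) -> (row=1, col=3)
  R (right): (row=1, col=3) -> (row=1, col=4)
  L (left): (row=1, col=4) -> (row=1, col=3)
  R (right): (row=1, col=3) -> (row=1, col=4)
  D (down): (row=1, col=4) -> (row=2, col=4)
Final: (row=2, col=4)

Answer: Final position: (row=2, col=4)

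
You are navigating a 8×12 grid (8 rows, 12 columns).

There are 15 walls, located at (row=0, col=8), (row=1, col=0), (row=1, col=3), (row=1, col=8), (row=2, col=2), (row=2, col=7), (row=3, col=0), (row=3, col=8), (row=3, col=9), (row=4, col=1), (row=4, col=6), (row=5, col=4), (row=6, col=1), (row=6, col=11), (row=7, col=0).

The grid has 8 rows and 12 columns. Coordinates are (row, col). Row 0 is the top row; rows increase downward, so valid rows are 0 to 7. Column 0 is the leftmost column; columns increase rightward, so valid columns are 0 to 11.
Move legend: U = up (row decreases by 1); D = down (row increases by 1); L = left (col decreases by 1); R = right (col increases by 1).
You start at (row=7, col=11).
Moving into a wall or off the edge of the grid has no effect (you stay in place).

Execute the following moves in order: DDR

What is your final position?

Answer: Final position: (row=7, col=11)

Derivation:
Start: (row=7, col=11)
  D (down): blocked, stay at (row=7, col=11)
  D (down): blocked, stay at (row=7, col=11)
  R (right): blocked, stay at (row=7, col=11)
Final: (row=7, col=11)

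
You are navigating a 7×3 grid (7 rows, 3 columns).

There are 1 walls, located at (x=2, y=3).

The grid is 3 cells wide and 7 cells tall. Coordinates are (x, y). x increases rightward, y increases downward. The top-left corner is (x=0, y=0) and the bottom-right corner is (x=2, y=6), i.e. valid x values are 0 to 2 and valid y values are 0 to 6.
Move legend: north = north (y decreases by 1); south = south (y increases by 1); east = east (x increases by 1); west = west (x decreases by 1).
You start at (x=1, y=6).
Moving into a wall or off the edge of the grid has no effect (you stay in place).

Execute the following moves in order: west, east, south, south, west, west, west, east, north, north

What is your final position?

Start: (x=1, y=6)
  west (west): (x=1, y=6) -> (x=0, y=6)
  east (east): (x=0, y=6) -> (x=1, y=6)
  south (south): blocked, stay at (x=1, y=6)
  south (south): blocked, stay at (x=1, y=6)
  west (west): (x=1, y=6) -> (x=0, y=6)
  west (west): blocked, stay at (x=0, y=6)
  west (west): blocked, stay at (x=0, y=6)
  east (east): (x=0, y=6) -> (x=1, y=6)
  north (north): (x=1, y=6) -> (x=1, y=5)
  north (north): (x=1, y=5) -> (x=1, y=4)
Final: (x=1, y=4)

Answer: Final position: (x=1, y=4)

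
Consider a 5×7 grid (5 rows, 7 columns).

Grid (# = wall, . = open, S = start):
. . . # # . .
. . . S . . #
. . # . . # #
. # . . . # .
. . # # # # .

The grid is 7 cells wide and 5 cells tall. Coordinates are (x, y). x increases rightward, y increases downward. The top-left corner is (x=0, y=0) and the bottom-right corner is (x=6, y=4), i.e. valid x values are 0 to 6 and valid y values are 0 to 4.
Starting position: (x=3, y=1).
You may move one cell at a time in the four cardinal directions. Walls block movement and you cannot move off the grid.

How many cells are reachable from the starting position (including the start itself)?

Answer: Reachable cells: 21

Derivation:
BFS flood-fill from (x=3, y=1):
  Distance 0: (x=3, y=1)
  Distance 1: (x=2, y=1), (x=4, y=1), (x=3, y=2)
  Distance 2: (x=2, y=0), (x=1, y=1), (x=5, y=1), (x=4, y=2), (x=3, y=3)
  Distance 3: (x=1, y=0), (x=5, y=0), (x=0, y=1), (x=1, y=2), (x=2, y=3), (x=4, y=3)
  Distance 4: (x=0, y=0), (x=6, y=0), (x=0, y=2)
  Distance 5: (x=0, y=3)
  Distance 6: (x=0, y=4)
  Distance 7: (x=1, y=4)
Total reachable: 21 (grid has 23 open cells total)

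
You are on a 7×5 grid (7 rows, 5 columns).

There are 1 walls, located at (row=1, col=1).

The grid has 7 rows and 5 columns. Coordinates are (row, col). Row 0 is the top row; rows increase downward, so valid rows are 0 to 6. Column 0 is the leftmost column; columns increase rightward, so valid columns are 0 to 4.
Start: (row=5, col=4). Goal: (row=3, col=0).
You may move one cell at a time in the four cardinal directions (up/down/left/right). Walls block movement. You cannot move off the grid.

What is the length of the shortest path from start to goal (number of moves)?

BFS from (row=5, col=4) until reaching (row=3, col=0):
  Distance 0: (row=5, col=4)
  Distance 1: (row=4, col=4), (row=5, col=3), (row=6, col=4)
  Distance 2: (row=3, col=4), (row=4, col=3), (row=5, col=2), (row=6, col=3)
  Distance 3: (row=2, col=4), (row=3, col=3), (row=4, col=2), (row=5, col=1), (row=6, col=2)
  Distance 4: (row=1, col=4), (row=2, col=3), (row=3, col=2), (row=4, col=1), (row=5, col=0), (row=6, col=1)
  Distance 5: (row=0, col=4), (row=1, col=3), (row=2, col=2), (row=3, col=1), (row=4, col=0), (row=6, col=0)
  Distance 6: (row=0, col=3), (row=1, col=2), (row=2, col=1), (row=3, col=0)  <- goal reached here
One shortest path (6 moves): (row=5, col=4) -> (row=5, col=3) -> (row=5, col=2) -> (row=5, col=1) -> (row=5, col=0) -> (row=4, col=0) -> (row=3, col=0)

Answer: Shortest path length: 6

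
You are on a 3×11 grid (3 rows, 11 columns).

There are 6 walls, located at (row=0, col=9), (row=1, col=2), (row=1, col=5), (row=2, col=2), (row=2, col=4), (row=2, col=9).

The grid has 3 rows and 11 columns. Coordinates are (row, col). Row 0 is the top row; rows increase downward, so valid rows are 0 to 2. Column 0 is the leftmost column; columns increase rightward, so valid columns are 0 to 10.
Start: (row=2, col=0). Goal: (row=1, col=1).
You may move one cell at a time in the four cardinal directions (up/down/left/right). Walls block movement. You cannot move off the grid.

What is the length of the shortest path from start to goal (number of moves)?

Answer: Shortest path length: 2

Derivation:
BFS from (row=2, col=0) until reaching (row=1, col=1):
  Distance 0: (row=2, col=0)
  Distance 1: (row=1, col=0), (row=2, col=1)
  Distance 2: (row=0, col=0), (row=1, col=1)  <- goal reached here
One shortest path (2 moves): (row=2, col=0) -> (row=2, col=1) -> (row=1, col=1)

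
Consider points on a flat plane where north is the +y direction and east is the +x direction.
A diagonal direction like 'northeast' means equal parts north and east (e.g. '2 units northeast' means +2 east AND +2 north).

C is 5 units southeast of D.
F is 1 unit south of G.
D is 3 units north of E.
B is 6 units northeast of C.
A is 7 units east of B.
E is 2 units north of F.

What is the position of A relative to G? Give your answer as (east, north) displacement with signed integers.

Answer: A is at (east=18, north=5) relative to G.

Derivation:
Place G at the origin (east=0, north=0).
  F is 1 unit south of G: delta (east=+0, north=-1); F at (east=0, north=-1).
  E is 2 units north of F: delta (east=+0, north=+2); E at (east=0, north=1).
  D is 3 units north of E: delta (east=+0, north=+3); D at (east=0, north=4).
  C is 5 units southeast of D: delta (east=+5, north=-5); C at (east=5, north=-1).
  B is 6 units northeast of C: delta (east=+6, north=+6); B at (east=11, north=5).
  A is 7 units east of B: delta (east=+7, north=+0); A at (east=18, north=5).
Therefore A relative to G: (east=18, north=5).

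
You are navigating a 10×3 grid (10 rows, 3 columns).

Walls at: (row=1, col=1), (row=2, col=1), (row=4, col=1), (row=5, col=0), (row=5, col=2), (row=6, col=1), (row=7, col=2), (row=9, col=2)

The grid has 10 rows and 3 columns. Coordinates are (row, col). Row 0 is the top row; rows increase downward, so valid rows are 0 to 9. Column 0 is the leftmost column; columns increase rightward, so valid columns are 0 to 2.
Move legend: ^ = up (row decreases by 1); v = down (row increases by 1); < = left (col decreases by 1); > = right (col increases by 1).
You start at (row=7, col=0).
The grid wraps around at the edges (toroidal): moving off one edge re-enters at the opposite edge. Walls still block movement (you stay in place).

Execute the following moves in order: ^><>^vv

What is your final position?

Answer: Final position: (row=8, col=0)

Derivation:
Start: (row=7, col=0)
  ^ (up): (row=7, col=0) -> (row=6, col=0)
  > (right): blocked, stay at (row=6, col=0)
  < (left): (row=6, col=0) -> (row=6, col=2)
  > (right): (row=6, col=2) -> (row=6, col=0)
  ^ (up): blocked, stay at (row=6, col=0)
  v (down): (row=6, col=0) -> (row=7, col=0)
  v (down): (row=7, col=0) -> (row=8, col=0)
Final: (row=8, col=0)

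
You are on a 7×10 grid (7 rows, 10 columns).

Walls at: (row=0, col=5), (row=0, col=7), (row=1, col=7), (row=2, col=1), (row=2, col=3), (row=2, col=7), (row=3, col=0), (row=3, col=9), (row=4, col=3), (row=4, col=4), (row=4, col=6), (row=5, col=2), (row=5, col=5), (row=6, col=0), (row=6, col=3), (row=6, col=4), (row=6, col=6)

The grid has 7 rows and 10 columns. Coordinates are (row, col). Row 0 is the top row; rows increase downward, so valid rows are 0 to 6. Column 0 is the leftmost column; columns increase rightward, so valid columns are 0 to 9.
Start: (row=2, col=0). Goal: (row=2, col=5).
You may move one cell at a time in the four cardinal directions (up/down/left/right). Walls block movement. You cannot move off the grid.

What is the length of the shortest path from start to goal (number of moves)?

BFS from (row=2, col=0) until reaching (row=2, col=5):
  Distance 0: (row=2, col=0)
  Distance 1: (row=1, col=0)
  Distance 2: (row=0, col=0), (row=1, col=1)
  Distance 3: (row=0, col=1), (row=1, col=2)
  Distance 4: (row=0, col=2), (row=1, col=3), (row=2, col=2)
  Distance 5: (row=0, col=3), (row=1, col=4), (row=3, col=2)
  Distance 6: (row=0, col=4), (row=1, col=5), (row=2, col=4), (row=3, col=1), (row=3, col=3), (row=4, col=2)
  Distance 7: (row=1, col=6), (row=2, col=5), (row=3, col=4), (row=4, col=1)  <- goal reached here
One shortest path (7 moves): (row=2, col=0) -> (row=1, col=0) -> (row=1, col=1) -> (row=1, col=2) -> (row=1, col=3) -> (row=1, col=4) -> (row=1, col=5) -> (row=2, col=5)

Answer: Shortest path length: 7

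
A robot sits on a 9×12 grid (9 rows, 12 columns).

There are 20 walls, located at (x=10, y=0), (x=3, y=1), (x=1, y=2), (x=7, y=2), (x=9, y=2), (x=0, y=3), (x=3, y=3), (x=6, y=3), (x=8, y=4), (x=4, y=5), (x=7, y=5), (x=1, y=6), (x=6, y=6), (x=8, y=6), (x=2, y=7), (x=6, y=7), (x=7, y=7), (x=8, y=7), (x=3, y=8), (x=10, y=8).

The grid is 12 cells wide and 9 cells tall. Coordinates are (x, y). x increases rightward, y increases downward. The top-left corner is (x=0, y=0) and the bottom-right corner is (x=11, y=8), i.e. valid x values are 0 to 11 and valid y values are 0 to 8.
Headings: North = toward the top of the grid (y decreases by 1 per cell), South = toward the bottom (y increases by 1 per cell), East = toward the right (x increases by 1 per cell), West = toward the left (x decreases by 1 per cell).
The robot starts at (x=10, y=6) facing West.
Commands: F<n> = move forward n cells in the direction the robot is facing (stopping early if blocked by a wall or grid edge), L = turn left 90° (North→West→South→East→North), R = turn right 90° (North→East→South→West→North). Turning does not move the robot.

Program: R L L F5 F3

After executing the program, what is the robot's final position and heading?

Answer: Final position: (x=10, y=7), facing South

Derivation:
Start: (x=10, y=6), facing West
  R: turn right, now facing North
  L: turn left, now facing West
  L: turn left, now facing South
  F5: move forward 1/5 (blocked), now at (x=10, y=7)
  F3: move forward 0/3 (blocked), now at (x=10, y=7)
Final: (x=10, y=7), facing South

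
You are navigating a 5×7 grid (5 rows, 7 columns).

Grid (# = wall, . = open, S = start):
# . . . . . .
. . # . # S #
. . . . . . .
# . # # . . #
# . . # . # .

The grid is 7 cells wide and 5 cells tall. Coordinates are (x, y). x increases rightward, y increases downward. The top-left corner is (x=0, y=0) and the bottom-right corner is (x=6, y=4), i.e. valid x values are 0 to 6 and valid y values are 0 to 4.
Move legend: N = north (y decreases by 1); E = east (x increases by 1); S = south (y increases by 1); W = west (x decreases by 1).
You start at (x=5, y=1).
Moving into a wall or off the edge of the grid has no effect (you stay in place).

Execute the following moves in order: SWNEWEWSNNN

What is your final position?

Start: (x=5, y=1)
  S (south): (x=5, y=1) -> (x=5, y=2)
  W (west): (x=5, y=2) -> (x=4, y=2)
  N (north): blocked, stay at (x=4, y=2)
  E (east): (x=4, y=2) -> (x=5, y=2)
  W (west): (x=5, y=2) -> (x=4, y=2)
  E (east): (x=4, y=2) -> (x=5, y=2)
  W (west): (x=5, y=2) -> (x=4, y=2)
  S (south): (x=4, y=2) -> (x=4, y=3)
  N (north): (x=4, y=3) -> (x=4, y=2)
  N (north): blocked, stay at (x=4, y=2)
  N (north): blocked, stay at (x=4, y=2)
Final: (x=4, y=2)

Answer: Final position: (x=4, y=2)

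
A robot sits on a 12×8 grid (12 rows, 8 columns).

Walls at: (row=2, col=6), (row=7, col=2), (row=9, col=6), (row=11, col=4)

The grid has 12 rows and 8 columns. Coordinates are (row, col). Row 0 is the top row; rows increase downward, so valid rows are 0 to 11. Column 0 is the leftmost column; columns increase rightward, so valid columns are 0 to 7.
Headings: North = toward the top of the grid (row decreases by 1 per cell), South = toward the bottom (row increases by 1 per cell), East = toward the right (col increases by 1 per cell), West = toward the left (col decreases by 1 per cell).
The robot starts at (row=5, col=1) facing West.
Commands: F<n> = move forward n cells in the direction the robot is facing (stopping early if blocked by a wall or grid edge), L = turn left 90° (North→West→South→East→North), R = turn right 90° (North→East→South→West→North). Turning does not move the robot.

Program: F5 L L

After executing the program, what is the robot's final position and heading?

Answer: Final position: (row=5, col=0), facing East

Derivation:
Start: (row=5, col=1), facing West
  F5: move forward 1/5 (blocked), now at (row=5, col=0)
  L: turn left, now facing South
  L: turn left, now facing East
Final: (row=5, col=0), facing East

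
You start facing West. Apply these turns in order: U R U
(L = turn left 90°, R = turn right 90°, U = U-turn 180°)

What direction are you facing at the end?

Start: West
  U (U-turn (180°)) -> East
  R (right (90° clockwise)) -> South
  U (U-turn (180°)) -> North
Final: North

Answer: Final heading: North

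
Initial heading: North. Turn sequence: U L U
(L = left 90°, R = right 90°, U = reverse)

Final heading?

Start: North
  U (U-turn (180°)) -> South
  L (left (90° counter-clockwise)) -> East
  U (U-turn (180°)) -> West
Final: West

Answer: Final heading: West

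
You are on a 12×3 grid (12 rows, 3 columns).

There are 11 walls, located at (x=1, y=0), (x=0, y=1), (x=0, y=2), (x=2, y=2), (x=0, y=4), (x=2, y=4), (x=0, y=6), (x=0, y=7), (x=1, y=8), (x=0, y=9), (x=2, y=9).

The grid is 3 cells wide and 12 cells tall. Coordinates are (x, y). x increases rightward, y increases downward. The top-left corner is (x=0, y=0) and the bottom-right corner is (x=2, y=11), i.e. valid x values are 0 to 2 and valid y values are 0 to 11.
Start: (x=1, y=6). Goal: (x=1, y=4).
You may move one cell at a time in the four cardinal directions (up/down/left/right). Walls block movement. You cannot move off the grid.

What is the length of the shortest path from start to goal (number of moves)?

Answer: Shortest path length: 2

Derivation:
BFS from (x=1, y=6) until reaching (x=1, y=4):
  Distance 0: (x=1, y=6)
  Distance 1: (x=1, y=5), (x=2, y=6), (x=1, y=7)
  Distance 2: (x=1, y=4), (x=0, y=5), (x=2, y=5), (x=2, y=7)  <- goal reached here
One shortest path (2 moves): (x=1, y=6) -> (x=1, y=5) -> (x=1, y=4)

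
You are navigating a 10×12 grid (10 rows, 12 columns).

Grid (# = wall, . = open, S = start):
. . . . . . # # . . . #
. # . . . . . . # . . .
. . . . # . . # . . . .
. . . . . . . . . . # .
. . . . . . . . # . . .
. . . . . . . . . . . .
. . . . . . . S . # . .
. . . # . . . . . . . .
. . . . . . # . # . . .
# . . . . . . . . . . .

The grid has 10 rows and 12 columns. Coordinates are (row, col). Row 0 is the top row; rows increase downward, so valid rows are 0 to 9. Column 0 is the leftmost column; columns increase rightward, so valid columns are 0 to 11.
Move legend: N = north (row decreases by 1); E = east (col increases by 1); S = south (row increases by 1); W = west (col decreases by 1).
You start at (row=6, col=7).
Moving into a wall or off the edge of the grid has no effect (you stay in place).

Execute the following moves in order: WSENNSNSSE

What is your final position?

Answer: Final position: (row=7, col=8)

Derivation:
Start: (row=6, col=7)
  W (west): (row=6, col=7) -> (row=6, col=6)
  S (south): (row=6, col=6) -> (row=7, col=6)
  E (east): (row=7, col=6) -> (row=7, col=7)
  N (north): (row=7, col=7) -> (row=6, col=7)
  N (north): (row=6, col=7) -> (row=5, col=7)
  S (south): (row=5, col=7) -> (row=6, col=7)
  N (north): (row=6, col=7) -> (row=5, col=7)
  S (south): (row=5, col=7) -> (row=6, col=7)
  S (south): (row=6, col=7) -> (row=7, col=7)
  E (east): (row=7, col=7) -> (row=7, col=8)
Final: (row=7, col=8)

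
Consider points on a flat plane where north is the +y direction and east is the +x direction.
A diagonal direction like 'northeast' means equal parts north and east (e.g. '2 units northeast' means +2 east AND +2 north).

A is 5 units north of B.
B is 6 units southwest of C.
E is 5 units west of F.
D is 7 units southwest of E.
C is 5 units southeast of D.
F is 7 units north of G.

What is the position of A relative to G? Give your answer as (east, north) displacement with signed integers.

Place G at the origin (east=0, north=0).
  F is 7 units north of G: delta (east=+0, north=+7); F at (east=0, north=7).
  E is 5 units west of F: delta (east=-5, north=+0); E at (east=-5, north=7).
  D is 7 units southwest of E: delta (east=-7, north=-7); D at (east=-12, north=0).
  C is 5 units southeast of D: delta (east=+5, north=-5); C at (east=-7, north=-5).
  B is 6 units southwest of C: delta (east=-6, north=-6); B at (east=-13, north=-11).
  A is 5 units north of B: delta (east=+0, north=+5); A at (east=-13, north=-6).
Therefore A relative to G: (east=-13, north=-6).

Answer: A is at (east=-13, north=-6) relative to G.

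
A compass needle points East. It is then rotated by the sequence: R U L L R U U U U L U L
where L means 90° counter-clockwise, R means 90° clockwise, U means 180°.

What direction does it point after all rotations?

Start: East
  R (right (90° clockwise)) -> South
  U (U-turn (180°)) -> North
  L (left (90° counter-clockwise)) -> West
  L (left (90° counter-clockwise)) -> South
  R (right (90° clockwise)) -> West
  U (U-turn (180°)) -> East
  U (U-turn (180°)) -> West
  U (U-turn (180°)) -> East
  U (U-turn (180°)) -> West
  L (left (90° counter-clockwise)) -> South
  U (U-turn (180°)) -> North
  L (left (90° counter-clockwise)) -> West
Final: West

Answer: Final heading: West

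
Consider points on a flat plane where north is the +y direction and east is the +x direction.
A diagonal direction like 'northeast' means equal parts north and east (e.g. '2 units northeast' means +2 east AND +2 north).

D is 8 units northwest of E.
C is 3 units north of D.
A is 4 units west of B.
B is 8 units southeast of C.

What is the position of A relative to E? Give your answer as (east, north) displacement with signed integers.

Answer: A is at (east=-4, north=3) relative to E.

Derivation:
Place E at the origin (east=0, north=0).
  D is 8 units northwest of E: delta (east=-8, north=+8); D at (east=-8, north=8).
  C is 3 units north of D: delta (east=+0, north=+3); C at (east=-8, north=11).
  B is 8 units southeast of C: delta (east=+8, north=-8); B at (east=0, north=3).
  A is 4 units west of B: delta (east=-4, north=+0); A at (east=-4, north=3).
Therefore A relative to E: (east=-4, north=3).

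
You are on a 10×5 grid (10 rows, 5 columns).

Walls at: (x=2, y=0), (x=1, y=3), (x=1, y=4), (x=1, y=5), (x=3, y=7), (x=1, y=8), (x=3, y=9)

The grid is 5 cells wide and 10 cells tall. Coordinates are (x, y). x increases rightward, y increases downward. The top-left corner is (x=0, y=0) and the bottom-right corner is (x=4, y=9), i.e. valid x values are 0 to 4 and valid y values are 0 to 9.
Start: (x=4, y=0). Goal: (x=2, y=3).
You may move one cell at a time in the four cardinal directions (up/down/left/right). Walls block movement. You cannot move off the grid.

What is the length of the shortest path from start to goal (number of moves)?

Answer: Shortest path length: 5

Derivation:
BFS from (x=4, y=0) until reaching (x=2, y=3):
  Distance 0: (x=4, y=0)
  Distance 1: (x=3, y=0), (x=4, y=1)
  Distance 2: (x=3, y=1), (x=4, y=2)
  Distance 3: (x=2, y=1), (x=3, y=2), (x=4, y=3)
  Distance 4: (x=1, y=1), (x=2, y=2), (x=3, y=3), (x=4, y=4)
  Distance 5: (x=1, y=0), (x=0, y=1), (x=1, y=2), (x=2, y=3), (x=3, y=4), (x=4, y=5)  <- goal reached here
One shortest path (5 moves): (x=4, y=0) -> (x=3, y=0) -> (x=3, y=1) -> (x=2, y=1) -> (x=2, y=2) -> (x=2, y=3)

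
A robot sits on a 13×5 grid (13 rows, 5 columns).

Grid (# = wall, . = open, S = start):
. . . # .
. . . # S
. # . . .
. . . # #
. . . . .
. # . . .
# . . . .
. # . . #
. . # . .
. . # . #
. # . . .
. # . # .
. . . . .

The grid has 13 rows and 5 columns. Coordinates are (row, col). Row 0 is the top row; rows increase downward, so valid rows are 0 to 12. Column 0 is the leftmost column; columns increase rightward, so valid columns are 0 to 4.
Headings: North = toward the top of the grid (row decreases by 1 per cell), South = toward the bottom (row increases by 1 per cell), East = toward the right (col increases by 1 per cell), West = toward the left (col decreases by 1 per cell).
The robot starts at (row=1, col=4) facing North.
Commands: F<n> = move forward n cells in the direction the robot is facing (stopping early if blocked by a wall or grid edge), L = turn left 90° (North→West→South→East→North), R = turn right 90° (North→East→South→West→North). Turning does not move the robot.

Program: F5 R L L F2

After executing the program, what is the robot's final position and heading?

Start: (row=1, col=4), facing North
  F5: move forward 1/5 (blocked), now at (row=0, col=4)
  R: turn right, now facing East
  L: turn left, now facing North
  L: turn left, now facing West
  F2: move forward 0/2 (blocked), now at (row=0, col=4)
Final: (row=0, col=4), facing West

Answer: Final position: (row=0, col=4), facing West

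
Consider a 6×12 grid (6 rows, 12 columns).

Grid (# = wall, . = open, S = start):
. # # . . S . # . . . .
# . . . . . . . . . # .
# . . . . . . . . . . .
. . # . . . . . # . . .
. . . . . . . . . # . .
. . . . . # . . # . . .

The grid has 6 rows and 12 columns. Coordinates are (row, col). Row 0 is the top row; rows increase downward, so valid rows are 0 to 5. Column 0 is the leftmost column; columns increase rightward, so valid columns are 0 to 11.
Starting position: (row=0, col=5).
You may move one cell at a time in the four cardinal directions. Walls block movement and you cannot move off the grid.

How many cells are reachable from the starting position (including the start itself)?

Answer: Reachable cells: 60

Derivation:
BFS flood-fill from (row=0, col=5):
  Distance 0: (row=0, col=5)
  Distance 1: (row=0, col=4), (row=0, col=6), (row=1, col=5)
  Distance 2: (row=0, col=3), (row=1, col=4), (row=1, col=6), (row=2, col=5)
  Distance 3: (row=1, col=3), (row=1, col=7), (row=2, col=4), (row=2, col=6), (row=3, col=5)
  Distance 4: (row=1, col=2), (row=1, col=8), (row=2, col=3), (row=2, col=7), (row=3, col=4), (row=3, col=6), (row=4, col=5)
  Distance 5: (row=0, col=8), (row=1, col=1), (row=1, col=9), (row=2, col=2), (row=2, col=8), (row=3, col=3), (row=3, col=7), (row=4, col=4), (row=4, col=6)
  Distance 6: (row=0, col=9), (row=2, col=1), (row=2, col=9), (row=4, col=3), (row=4, col=7), (row=5, col=4), (row=5, col=6)
  Distance 7: (row=0, col=10), (row=2, col=10), (row=3, col=1), (row=3, col=9), (row=4, col=2), (row=4, col=8), (row=5, col=3), (row=5, col=7)
  Distance 8: (row=0, col=11), (row=2, col=11), (row=3, col=0), (row=3, col=10), (row=4, col=1), (row=5, col=2)
  Distance 9: (row=1, col=11), (row=3, col=11), (row=4, col=0), (row=4, col=10), (row=5, col=1)
  Distance 10: (row=4, col=11), (row=5, col=0), (row=5, col=10)
  Distance 11: (row=5, col=9), (row=5, col=11)
Total reachable: 60 (grid has 61 open cells total)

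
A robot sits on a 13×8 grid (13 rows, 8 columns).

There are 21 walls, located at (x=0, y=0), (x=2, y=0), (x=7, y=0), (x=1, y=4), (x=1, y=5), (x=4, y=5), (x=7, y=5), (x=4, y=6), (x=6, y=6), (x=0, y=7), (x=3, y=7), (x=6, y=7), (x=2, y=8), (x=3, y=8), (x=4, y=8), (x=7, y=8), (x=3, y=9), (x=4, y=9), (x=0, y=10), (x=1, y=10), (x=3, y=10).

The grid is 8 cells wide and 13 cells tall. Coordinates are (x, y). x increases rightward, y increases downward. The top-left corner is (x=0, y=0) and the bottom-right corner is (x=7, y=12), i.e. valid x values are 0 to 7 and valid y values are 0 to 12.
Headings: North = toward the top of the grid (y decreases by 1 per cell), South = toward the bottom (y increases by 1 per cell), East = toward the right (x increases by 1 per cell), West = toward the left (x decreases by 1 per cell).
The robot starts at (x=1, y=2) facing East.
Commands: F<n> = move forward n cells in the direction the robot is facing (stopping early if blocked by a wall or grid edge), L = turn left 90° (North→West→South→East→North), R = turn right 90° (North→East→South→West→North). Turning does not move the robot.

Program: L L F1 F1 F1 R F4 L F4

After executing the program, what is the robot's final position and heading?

Answer: Final position: (x=0, y=1), facing West

Derivation:
Start: (x=1, y=2), facing East
  L: turn left, now facing North
  L: turn left, now facing West
  F1: move forward 1, now at (x=0, y=2)
  F1: move forward 0/1 (blocked), now at (x=0, y=2)
  F1: move forward 0/1 (blocked), now at (x=0, y=2)
  R: turn right, now facing North
  F4: move forward 1/4 (blocked), now at (x=0, y=1)
  L: turn left, now facing West
  F4: move forward 0/4 (blocked), now at (x=0, y=1)
Final: (x=0, y=1), facing West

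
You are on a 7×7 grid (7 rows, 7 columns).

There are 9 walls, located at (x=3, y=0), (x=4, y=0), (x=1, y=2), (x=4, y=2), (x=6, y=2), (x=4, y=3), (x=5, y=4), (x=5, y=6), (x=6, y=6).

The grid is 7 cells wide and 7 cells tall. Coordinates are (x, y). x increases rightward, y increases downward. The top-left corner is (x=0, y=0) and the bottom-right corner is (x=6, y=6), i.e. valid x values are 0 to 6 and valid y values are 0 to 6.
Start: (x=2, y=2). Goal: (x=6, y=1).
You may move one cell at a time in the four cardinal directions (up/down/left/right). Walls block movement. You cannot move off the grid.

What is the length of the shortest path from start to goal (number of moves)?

BFS from (x=2, y=2) until reaching (x=6, y=1):
  Distance 0: (x=2, y=2)
  Distance 1: (x=2, y=1), (x=3, y=2), (x=2, y=3)
  Distance 2: (x=2, y=0), (x=1, y=1), (x=3, y=1), (x=1, y=3), (x=3, y=3), (x=2, y=4)
  Distance 3: (x=1, y=0), (x=0, y=1), (x=4, y=1), (x=0, y=3), (x=1, y=4), (x=3, y=4), (x=2, y=5)
  Distance 4: (x=0, y=0), (x=5, y=1), (x=0, y=2), (x=0, y=4), (x=4, y=4), (x=1, y=5), (x=3, y=5), (x=2, y=6)
  Distance 5: (x=5, y=0), (x=6, y=1), (x=5, y=2), (x=0, y=5), (x=4, y=5), (x=1, y=6), (x=3, y=6)  <- goal reached here
One shortest path (5 moves): (x=2, y=2) -> (x=3, y=2) -> (x=3, y=1) -> (x=4, y=1) -> (x=5, y=1) -> (x=6, y=1)

Answer: Shortest path length: 5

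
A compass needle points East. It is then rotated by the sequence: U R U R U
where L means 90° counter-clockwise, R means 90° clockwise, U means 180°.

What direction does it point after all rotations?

Start: East
  U (U-turn (180°)) -> West
  R (right (90° clockwise)) -> North
  U (U-turn (180°)) -> South
  R (right (90° clockwise)) -> West
  U (U-turn (180°)) -> East
Final: East

Answer: Final heading: East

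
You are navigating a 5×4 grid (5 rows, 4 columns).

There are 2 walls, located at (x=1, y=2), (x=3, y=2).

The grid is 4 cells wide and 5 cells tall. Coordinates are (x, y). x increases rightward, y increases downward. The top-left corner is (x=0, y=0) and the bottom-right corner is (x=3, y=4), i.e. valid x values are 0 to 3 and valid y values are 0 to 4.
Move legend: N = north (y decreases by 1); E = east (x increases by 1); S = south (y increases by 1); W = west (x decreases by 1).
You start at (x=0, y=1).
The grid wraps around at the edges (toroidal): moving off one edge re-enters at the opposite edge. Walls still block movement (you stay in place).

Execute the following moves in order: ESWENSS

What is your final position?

Answer: Final position: (x=1, y=1)

Derivation:
Start: (x=0, y=1)
  E (east): (x=0, y=1) -> (x=1, y=1)
  S (south): blocked, stay at (x=1, y=1)
  W (west): (x=1, y=1) -> (x=0, y=1)
  E (east): (x=0, y=1) -> (x=1, y=1)
  N (north): (x=1, y=1) -> (x=1, y=0)
  S (south): (x=1, y=0) -> (x=1, y=1)
  S (south): blocked, stay at (x=1, y=1)
Final: (x=1, y=1)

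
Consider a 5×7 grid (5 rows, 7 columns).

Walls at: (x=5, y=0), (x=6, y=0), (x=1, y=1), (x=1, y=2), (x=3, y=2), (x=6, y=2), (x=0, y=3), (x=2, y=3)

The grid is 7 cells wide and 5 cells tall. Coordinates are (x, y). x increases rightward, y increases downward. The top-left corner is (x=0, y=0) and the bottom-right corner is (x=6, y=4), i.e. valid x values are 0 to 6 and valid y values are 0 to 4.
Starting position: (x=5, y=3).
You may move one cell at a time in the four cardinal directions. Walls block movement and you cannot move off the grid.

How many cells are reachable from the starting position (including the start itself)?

Answer: Reachable cells: 27

Derivation:
BFS flood-fill from (x=5, y=3):
  Distance 0: (x=5, y=3)
  Distance 1: (x=5, y=2), (x=4, y=3), (x=6, y=3), (x=5, y=4)
  Distance 2: (x=5, y=1), (x=4, y=2), (x=3, y=3), (x=4, y=4), (x=6, y=4)
  Distance 3: (x=4, y=1), (x=6, y=1), (x=3, y=4)
  Distance 4: (x=4, y=0), (x=3, y=1), (x=2, y=4)
  Distance 5: (x=3, y=0), (x=2, y=1), (x=1, y=4)
  Distance 6: (x=2, y=0), (x=2, y=2), (x=1, y=3), (x=0, y=4)
  Distance 7: (x=1, y=0)
  Distance 8: (x=0, y=0)
  Distance 9: (x=0, y=1)
  Distance 10: (x=0, y=2)
Total reachable: 27 (grid has 27 open cells total)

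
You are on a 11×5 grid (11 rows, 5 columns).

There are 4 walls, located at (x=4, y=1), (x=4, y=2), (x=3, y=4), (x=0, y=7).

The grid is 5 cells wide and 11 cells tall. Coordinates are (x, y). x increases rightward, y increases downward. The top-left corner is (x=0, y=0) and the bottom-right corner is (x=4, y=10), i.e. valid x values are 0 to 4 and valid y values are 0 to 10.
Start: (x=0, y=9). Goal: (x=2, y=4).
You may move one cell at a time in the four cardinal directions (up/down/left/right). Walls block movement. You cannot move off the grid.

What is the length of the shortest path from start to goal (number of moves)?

BFS from (x=0, y=9) until reaching (x=2, y=4):
  Distance 0: (x=0, y=9)
  Distance 1: (x=0, y=8), (x=1, y=9), (x=0, y=10)
  Distance 2: (x=1, y=8), (x=2, y=9), (x=1, y=10)
  Distance 3: (x=1, y=7), (x=2, y=8), (x=3, y=9), (x=2, y=10)
  Distance 4: (x=1, y=6), (x=2, y=7), (x=3, y=8), (x=4, y=9), (x=3, y=10)
  Distance 5: (x=1, y=5), (x=0, y=6), (x=2, y=6), (x=3, y=7), (x=4, y=8), (x=4, y=10)
  Distance 6: (x=1, y=4), (x=0, y=5), (x=2, y=5), (x=3, y=6), (x=4, y=7)
  Distance 7: (x=1, y=3), (x=0, y=4), (x=2, y=4), (x=3, y=5), (x=4, y=6)  <- goal reached here
One shortest path (7 moves): (x=0, y=9) -> (x=1, y=9) -> (x=2, y=9) -> (x=2, y=8) -> (x=2, y=7) -> (x=2, y=6) -> (x=2, y=5) -> (x=2, y=4)

Answer: Shortest path length: 7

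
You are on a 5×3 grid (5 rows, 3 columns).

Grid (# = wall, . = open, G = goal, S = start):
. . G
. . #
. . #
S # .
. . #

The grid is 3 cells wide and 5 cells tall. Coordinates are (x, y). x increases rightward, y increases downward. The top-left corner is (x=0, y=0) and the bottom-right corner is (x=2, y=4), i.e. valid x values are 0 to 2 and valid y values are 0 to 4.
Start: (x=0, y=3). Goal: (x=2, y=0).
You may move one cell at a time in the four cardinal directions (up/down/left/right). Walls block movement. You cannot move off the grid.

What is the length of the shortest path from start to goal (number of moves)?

BFS from (x=0, y=3) until reaching (x=2, y=0):
  Distance 0: (x=0, y=3)
  Distance 1: (x=0, y=2), (x=0, y=4)
  Distance 2: (x=0, y=1), (x=1, y=2), (x=1, y=4)
  Distance 3: (x=0, y=0), (x=1, y=1)
  Distance 4: (x=1, y=0)
  Distance 5: (x=2, y=0)  <- goal reached here
One shortest path (5 moves): (x=0, y=3) -> (x=0, y=2) -> (x=1, y=2) -> (x=1, y=1) -> (x=1, y=0) -> (x=2, y=0)

Answer: Shortest path length: 5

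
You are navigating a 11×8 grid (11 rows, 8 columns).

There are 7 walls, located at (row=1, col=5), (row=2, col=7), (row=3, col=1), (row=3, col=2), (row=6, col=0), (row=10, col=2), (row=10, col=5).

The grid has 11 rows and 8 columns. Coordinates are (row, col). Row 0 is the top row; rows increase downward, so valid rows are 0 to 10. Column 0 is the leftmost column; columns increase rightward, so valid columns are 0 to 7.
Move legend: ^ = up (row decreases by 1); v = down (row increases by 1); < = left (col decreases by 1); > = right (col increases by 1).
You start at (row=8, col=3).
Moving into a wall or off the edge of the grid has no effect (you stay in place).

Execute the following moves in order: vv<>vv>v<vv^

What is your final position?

Answer: Final position: (row=9, col=3)

Derivation:
Start: (row=8, col=3)
  v (down): (row=8, col=3) -> (row=9, col=3)
  v (down): (row=9, col=3) -> (row=10, col=3)
  < (left): blocked, stay at (row=10, col=3)
  > (right): (row=10, col=3) -> (row=10, col=4)
  v (down): blocked, stay at (row=10, col=4)
  v (down): blocked, stay at (row=10, col=4)
  > (right): blocked, stay at (row=10, col=4)
  v (down): blocked, stay at (row=10, col=4)
  < (left): (row=10, col=4) -> (row=10, col=3)
  v (down): blocked, stay at (row=10, col=3)
  v (down): blocked, stay at (row=10, col=3)
  ^ (up): (row=10, col=3) -> (row=9, col=3)
Final: (row=9, col=3)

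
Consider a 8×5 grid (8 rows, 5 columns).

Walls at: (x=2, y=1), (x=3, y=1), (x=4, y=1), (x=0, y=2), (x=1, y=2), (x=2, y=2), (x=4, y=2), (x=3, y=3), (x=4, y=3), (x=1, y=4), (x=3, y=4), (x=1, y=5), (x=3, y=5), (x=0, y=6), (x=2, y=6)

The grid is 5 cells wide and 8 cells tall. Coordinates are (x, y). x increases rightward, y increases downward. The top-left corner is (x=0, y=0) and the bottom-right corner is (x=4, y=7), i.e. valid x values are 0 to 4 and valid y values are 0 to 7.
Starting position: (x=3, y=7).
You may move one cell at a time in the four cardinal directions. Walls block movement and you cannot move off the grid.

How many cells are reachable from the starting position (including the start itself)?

Answer: Reachable cells: 10

Derivation:
BFS flood-fill from (x=3, y=7):
  Distance 0: (x=3, y=7)
  Distance 1: (x=3, y=6), (x=2, y=7), (x=4, y=7)
  Distance 2: (x=4, y=6), (x=1, y=7)
  Distance 3: (x=4, y=5), (x=1, y=6), (x=0, y=7)
  Distance 4: (x=4, y=4)
Total reachable: 10 (grid has 25 open cells total)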